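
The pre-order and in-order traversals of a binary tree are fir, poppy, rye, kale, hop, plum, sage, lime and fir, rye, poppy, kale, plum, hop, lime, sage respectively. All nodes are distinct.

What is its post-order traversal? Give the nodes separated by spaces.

The first element of pre-order is the root; it splits in-order into left and right subtrees.
Root fir: left subtree has 0 nodes { }, right has 7 {rye, poppy, kale, plum, hop, lime, sage}.
  Root poppy: left subtree has 1 node {rye}, right has 5 {kale, plum, hop, lime, sage}.
    Root kale: left subtree has 0 nodes { }, right has 4 {plum, hop, lime, sage}.
      Root hop: left subtree has 1 node {plum}, right has 2 {lime, sage}.
        Root sage: left subtree has 1 node {lime}, right has 0 { }.

rye plum lime sage hop kale poppy fir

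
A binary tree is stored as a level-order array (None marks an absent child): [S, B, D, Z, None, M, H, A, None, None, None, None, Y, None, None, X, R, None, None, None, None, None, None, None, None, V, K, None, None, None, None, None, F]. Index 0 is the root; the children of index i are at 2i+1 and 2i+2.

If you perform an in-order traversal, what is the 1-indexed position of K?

In-order visits the left subtree, then the node, then the right subtree.
At S: go left to B.
  At B: go left to Z.
    At Z: go left to A.
      At A: go left to X.
        At X: no left child.
        Visit X.
        At X: go right to F.
          F is a leaf — visit F.
      Visit A.
      At A: go right to R.
        R is a leaf — visit R.
    Visit Z.
    At Z: no right child.
  Visit B.
  At B: no right child.
Visit S.
At S: go right to D.
  At D: go left to M.
    At M: no left child.
    Visit M.
    At M: go right to Y.
      At Y: go left to V.
        V is a leaf — visit V.
      Visit Y.
      At Y: go right to K.
        K is a leaf — visit K.
  Visit D.
  At D: go right to H.
    H is a leaf — visit H.
Full in-order sequence: X, F, A, R, Z, B, S, M, V, Y, K, D, H.

11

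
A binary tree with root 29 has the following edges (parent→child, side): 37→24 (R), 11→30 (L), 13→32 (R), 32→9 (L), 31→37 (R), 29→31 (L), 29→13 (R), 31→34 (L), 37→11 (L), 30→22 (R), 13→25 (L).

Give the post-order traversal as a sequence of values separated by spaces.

34 22 30 11 24 37 31 25 9 32 13 29

Post-order visits the left subtree, then the right subtree, then the node.
At 29: go left to 31.
  At 31: go left to 34.
    34 is a leaf — visit 34.
  At 31: go right to 37.
    At 37: go left to 11.
      At 11: go left to 30.
        At 30: no left child.
        At 30: go right to 22.
          22 is a leaf — visit 22.
        Visit 30.
      At 11: no right child.
      Visit 11.
    At 37: go right to 24.
      24 is a leaf — visit 24.
    Visit 37.
  Visit 31.
At 29: go right to 13.
  At 13: go left to 25.
    25 is a leaf — visit 25.
  At 13: go right to 32.
    At 32: go left to 9.
      9 is a leaf — visit 9.
    At 32: no right child.
    Visit 32.
  Visit 13.
Visit 29.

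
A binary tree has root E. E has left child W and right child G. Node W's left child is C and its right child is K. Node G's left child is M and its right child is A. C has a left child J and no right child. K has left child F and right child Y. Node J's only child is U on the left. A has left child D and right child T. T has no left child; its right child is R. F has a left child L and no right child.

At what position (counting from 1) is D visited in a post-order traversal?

10

Post-order visits the left subtree, then the right subtree, then the node.
At E: go left to W.
  At W: go left to C.
    At C: go left to J.
      At J: go left to U.
        U is a leaf — visit U.
      At J: no right child.
      Visit J.
    At C: no right child.
    Visit C.
  At W: go right to K.
    At K: go left to F.
      At F: go left to L.
        L is a leaf — visit L.
      At F: no right child.
      Visit F.
    At K: go right to Y.
      Y is a leaf — visit Y.
    Visit K.
  Visit W.
At E: go right to G.
  At G: go left to M.
    M is a leaf — visit M.
  At G: go right to A.
    At A: go left to D.
      D is a leaf — visit D.
    At A: go right to T.
      At T: no left child.
      At T: go right to R.
        R is a leaf — visit R.
      Visit T.
    Visit A.
  Visit G.
Visit E.
Full post-order sequence: U, J, C, L, F, Y, K, W, M, D, R, T, A, G, E.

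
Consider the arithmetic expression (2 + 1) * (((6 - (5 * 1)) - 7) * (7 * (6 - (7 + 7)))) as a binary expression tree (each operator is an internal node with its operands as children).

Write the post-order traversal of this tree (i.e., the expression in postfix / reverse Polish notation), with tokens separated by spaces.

Post-order on an expression tree gives postfix notation: for each operator, emit left operand, right operand, then the operator.

2 1 + 6 5 1 * - 7 - 7 6 7 7 + - * * *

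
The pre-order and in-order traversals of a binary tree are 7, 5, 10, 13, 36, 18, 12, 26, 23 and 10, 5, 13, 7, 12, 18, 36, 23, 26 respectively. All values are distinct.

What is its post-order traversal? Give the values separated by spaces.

The first element of pre-order is the root; it splits in-order into left and right subtrees.
Root 7: left subtree has 3 nodes {10, 5, 13}, right has 5 {12, 18, 36, 23, 26}.
  Root 5: left subtree has 1 node {10}, right has 1 {13}.
  Root 36: left subtree has 2 nodes {12, 18}, right has 2 {23, 26}.
    Root 18: left subtree has 1 node {12}, right has 0 { }.
    Root 26: left subtree has 1 node {23}, right has 0 { }.

10 13 5 12 18 23 26 36 7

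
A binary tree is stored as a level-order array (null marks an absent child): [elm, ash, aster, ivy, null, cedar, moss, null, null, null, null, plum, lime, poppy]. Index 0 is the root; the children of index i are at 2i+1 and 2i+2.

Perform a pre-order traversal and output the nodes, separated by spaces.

elm ash ivy aster cedar plum lime moss poppy

Pre-order visits the node, then its left subtree, then its right subtree.
Visit elm.
At elm: go left to ash.
  Visit ash.
  At ash: go left to ivy.
    ivy is a leaf — visit ivy.
  At ash: no right child.
At elm: go right to aster.
  Visit aster.
  At aster: go left to cedar.
    Visit cedar.
    At cedar: go left to plum.
      plum is a leaf — visit plum.
    At cedar: go right to lime.
      lime is a leaf — visit lime.
  At aster: go right to moss.
    Visit moss.
    At moss: go left to poppy.
      poppy is a leaf — visit poppy.
    At moss: no right child.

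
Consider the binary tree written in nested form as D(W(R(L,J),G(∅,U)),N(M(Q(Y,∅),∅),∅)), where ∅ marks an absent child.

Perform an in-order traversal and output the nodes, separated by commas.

In-order visits the left subtree, then the node, then the right subtree.
At D: go left to W.
  At W: go left to R.
    At R: go left to L.
      L is a leaf — visit L.
    Visit R.
    At R: go right to J.
      J is a leaf — visit J.
  Visit W.
  At W: go right to G.
    At G: no left child.
    Visit G.
    At G: go right to U.
      U is a leaf — visit U.
Visit D.
At D: go right to N.
  At N: go left to M.
    At M: go left to Q.
      At Q: go left to Y.
        Y is a leaf — visit Y.
      Visit Q.
      At Q: no right child.
    Visit M.
    At M: no right child.
  Visit N.
  At N: no right child.

L, R, J, W, G, U, D, Y, Q, M, N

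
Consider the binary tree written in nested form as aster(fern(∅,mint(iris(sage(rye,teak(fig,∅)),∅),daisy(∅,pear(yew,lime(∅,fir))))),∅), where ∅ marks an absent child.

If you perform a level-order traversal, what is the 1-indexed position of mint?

3

Level-order visits nodes level by level from the root, left to right within each level.
Level 0: aster
Level 1: fern
Level 2: mint
Level 3: iris, daisy
Level 4: sage, pear
Level 5: rye, teak, yew, lime
Level 6: fig, fir
Full level-order sequence: aster, fern, mint, iris, daisy, sage, pear, rye, teak, yew, lime, fig, fir.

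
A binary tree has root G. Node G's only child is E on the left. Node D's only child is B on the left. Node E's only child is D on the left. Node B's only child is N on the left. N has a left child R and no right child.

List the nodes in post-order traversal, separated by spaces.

Post-order visits the left subtree, then the right subtree, then the node.
At G: go left to E.
  At E: go left to D.
    At D: go left to B.
      At B: go left to N.
        At N: go left to R.
          R is a leaf — visit R.
        At N: no right child.
        Visit N.
      At B: no right child.
      Visit B.
    At D: no right child.
    Visit D.
  At E: no right child.
  Visit E.
At G: no right child.
Visit G.

R N B D E G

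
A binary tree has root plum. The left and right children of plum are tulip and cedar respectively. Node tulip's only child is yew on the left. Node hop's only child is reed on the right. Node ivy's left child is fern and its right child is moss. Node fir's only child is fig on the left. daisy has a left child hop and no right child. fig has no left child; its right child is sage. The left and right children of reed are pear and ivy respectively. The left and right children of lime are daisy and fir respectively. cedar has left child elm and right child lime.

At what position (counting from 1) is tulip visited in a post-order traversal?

Post-order visits the left subtree, then the right subtree, then the node.
At plum: go left to tulip.
  At tulip: go left to yew.
    yew is a leaf — visit yew.
  At tulip: no right child.
  Visit tulip.
At plum: go right to cedar.
  At cedar: go left to elm.
    elm is a leaf — visit elm.
  At cedar: go right to lime.
    At lime: go left to daisy.
      At daisy: go left to hop.
        At hop: no left child.
        At hop: go right to reed.
          At reed: go left to pear.
            pear is a leaf — visit pear.
          At reed: go right to ivy.
            At ivy: go left to fern.
              fern is a leaf — visit fern.
            At ivy: go right to moss.
              moss is a leaf — visit moss.
            Visit ivy.
          Visit reed.
        Visit hop.
      At daisy: no right child.
      Visit daisy.
    At lime: go right to fir.
      At fir: go left to fig.
        At fig: no left child.
        At fig: go right to sage.
          sage is a leaf — visit sage.
        Visit fig.
      At fir: no right child.
      Visit fir.
    Visit lime.
  Visit cedar.
Visit plum.
Full post-order sequence: yew, tulip, elm, pear, fern, moss, ivy, reed, hop, daisy, sage, fig, fir, lime, cedar, plum.

2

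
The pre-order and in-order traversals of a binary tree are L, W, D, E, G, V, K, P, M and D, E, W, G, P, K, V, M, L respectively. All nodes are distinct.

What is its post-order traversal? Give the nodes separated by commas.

The first element of pre-order is the root; it splits in-order into left and right subtrees.
Root L: left subtree has 8 nodes {D, E, W, G, P, K, V, M}, right has 0 { }.
  Root W: left subtree has 2 nodes {D, E}, right has 5 {G, P, K, V, M}.
    Root D: left subtree has 0 nodes { }, right has 1 {E}.
    Root G: left subtree has 0 nodes { }, right has 4 {P, K, V, M}.
      Root V: left subtree has 2 nodes {P, K}, right has 1 {M}.
        Root K: left subtree has 1 node {P}, right has 0 { }.

E, D, P, K, M, V, G, W, L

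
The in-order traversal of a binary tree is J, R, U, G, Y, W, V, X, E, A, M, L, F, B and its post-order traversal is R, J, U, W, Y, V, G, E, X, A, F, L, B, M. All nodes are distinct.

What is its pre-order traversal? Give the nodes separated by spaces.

The last element of post-order is the root; it splits in-order into left and right subtrees.
Root M: left subtree has 10 nodes {J, R, U, G, Y, W, V, X, E, A}, right has 3 {L, F, B}.
  Root A: left subtree has 9 nodes {J, R, U, G, Y, W, V, X, E}, right has 0 { }.
    Root X: left subtree has 7 nodes {J, R, U, G, Y, W, V}, right has 1 {E}.
      Root G: left subtree has 3 nodes {J, R, U}, right has 3 {Y, W, V}.
        Root U: left subtree has 2 nodes {J, R}, right has 0 { }.
          Root J: left subtree has 0 nodes { }, right has 1 {R}.
        Root V: left subtree has 2 nodes {Y, W}, right has 0 { }.
          Root Y: left subtree has 0 nodes { }, right has 1 {W}.
  Root B: left subtree has 2 nodes {L, F}, right has 0 { }.
    Root L: left subtree has 0 nodes { }, right has 1 {F}.

M A X G U J R V Y W E B L F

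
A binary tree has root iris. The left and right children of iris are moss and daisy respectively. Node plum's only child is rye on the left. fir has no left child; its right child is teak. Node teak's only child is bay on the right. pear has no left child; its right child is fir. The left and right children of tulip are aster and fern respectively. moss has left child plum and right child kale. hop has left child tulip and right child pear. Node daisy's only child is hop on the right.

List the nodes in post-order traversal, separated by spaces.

rye plum kale moss aster fern tulip bay teak fir pear hop daisy iris

Post-order visits the left subtree, then the right subtree, then the node.
At iris: go left to moss.
  At moss: go left to plum.
    At plum: go left to rye.
      rye is a leaf — visit rye.
    At plum: no right child.
    Visit plum.
  At moss: go right to kale.
    kale is a leaf — visit kale.
  Visit moss.
At iris: go right to daisy.
  At daisy: no left child.
  At daisy: go right to hop.
    At hop: go left to tulip.
      At tulip: go left to aster.
        aster is a leaf — visit aster.
      At tulip: go right to fern.
        fern is a leaf — visit fern.
      Visit tulip.
    At hop: go right to pear.
      At pear: no left child.
      At pear: go right to fir.
        At fir: no left child.
        At fir: go right to teak.
          At teak: no left child.
          At teak: go right to bay.
            bay is a leaf — visit bay.
          Visit teak.
        Visit fir.
      Visit pear.
    Visit hop.
  Visit daisy.
Visit iris.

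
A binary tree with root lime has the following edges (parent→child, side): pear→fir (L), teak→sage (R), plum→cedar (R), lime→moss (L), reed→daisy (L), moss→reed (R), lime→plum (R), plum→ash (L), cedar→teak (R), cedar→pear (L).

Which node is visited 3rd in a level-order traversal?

Level-order visits nodes level by level from the root, left to right within each level.
Level 0: lime
Level 1: moss, plum
Level 2: reed, ash, cedar
Level 3: daisy, pear, teak
Level 4: fir, sage
Full level-order sequence: lime, moss, plum, reed, ash, cedar, daisy, pear, teak, fir, sage.

plum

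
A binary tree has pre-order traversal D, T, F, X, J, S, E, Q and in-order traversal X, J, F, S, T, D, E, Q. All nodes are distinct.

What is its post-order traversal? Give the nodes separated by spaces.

The first element of pre-order is the root; it splits in-order into left and right subtrees.
Root D: left subtree has 5 nodes {X, J, F, S, T}, right has 2 {E, Q}.
  Root T: left subtree has 4 nodes {X, J, F, S}, right has 0 { }.
    Root F: left subtree has 2 nodes {X, J}, right has 1 {S}.
      Root X: left subtree has 0 nodes { }, right has 1 {J}.
  Root E: left subtree has 0 nodes { }, right has 1 {Q}.

J X S F T Q E D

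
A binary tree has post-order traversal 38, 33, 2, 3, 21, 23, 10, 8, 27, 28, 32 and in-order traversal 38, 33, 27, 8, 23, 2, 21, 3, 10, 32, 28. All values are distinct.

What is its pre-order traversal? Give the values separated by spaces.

The last element of post-order is the root; it splits in-order into left and right subtrees.
Root 32: left subtree has 9 nodes {38, 33, 27, 8, 23, 2, 21, 3, 10}, right has 1 {28}.
  Root 27: left subtree has 2 nodes {38, 33}, right has 6 {8, 23, 2, 21, 3, 10}.
    Root 33: left subtree has 1 node {38}, right has 0 { }.
    Root 8: left subtree has 0 nodes { }, right has 5 {23, 2, 21, 3, 10}.
      Root 10: left subtree has 4 nodes {23, 2, 21, 3}, right has 0 { }.
        Root 23: left subtree has 0 nodes { }, right has 3 {2, 21, 3}.
          Root 21: left subtree has 1 node {2}, right has 1 {3}.

32 27 33 38 8 10 23 21 2 3 28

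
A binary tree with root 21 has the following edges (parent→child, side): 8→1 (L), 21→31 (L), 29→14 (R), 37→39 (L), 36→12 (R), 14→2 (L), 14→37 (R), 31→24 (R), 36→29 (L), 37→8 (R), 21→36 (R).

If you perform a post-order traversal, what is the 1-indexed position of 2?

Post-order visits the left subtree, then the right subtree, then the node.
At 21: go left to 31.
  At 31: no left child.
  At 31: go right to 24.
    24 is a leaf — visit 24.
  Visit 31.
At 21: go right to 36.
  At 36: go left to 29.
    At 29: no left child.
    At 29: go right to 14.
      At 14: go left to 2.
        2 is a leaf — visit 2.
      At 14: go right to 37.
        At 37: go left to 39.
          39 is a leaf — visit 39.
        At 37: go right to 8.
          At 8: go left to 1.
            1 is a leaf — visit 1.
          At 8: no right child.
          Visit 8.
        Visit 37.
      Visit 14.
    Visit 29.
  At 36: go right to 12.
    12 is a leaf — visit 12.
  Visit 36.
Visit 21.
Full post-order sequence: 24, 31, 2, 39, 1, 8, 37, 14, 29, 12, 36, 21.

3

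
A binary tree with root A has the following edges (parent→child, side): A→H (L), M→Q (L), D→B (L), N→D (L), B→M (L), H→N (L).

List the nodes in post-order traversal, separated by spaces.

Post-order visits the left subtree, then the right subtree, then the node.
At A: go left to H.
  At H: go left to N.
    At N: go left to D.
      At D: go left to B.
        At B: go left to M.
          At M: go left to Q.
            Q is a leaf — visit Q.
          At M: no right child.
          Visit M.
        At B: no right child.
        Visit B.
      At D: no right child.
      Visit D.
    At N: no right child.
    Visit N.
  At H: no right child.
  Visit H.
At A: no right child.
Visit A.

Q M B D N H A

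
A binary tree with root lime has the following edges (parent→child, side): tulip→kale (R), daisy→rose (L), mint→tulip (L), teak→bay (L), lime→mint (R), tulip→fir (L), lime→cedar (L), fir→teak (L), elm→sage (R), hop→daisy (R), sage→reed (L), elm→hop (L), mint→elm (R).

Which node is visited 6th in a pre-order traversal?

teak

Pre-order visits the node, then its left subtree, then its right subtree.
Visit lime.
At lime: go left to cedar.
  cedar is a leaf — visit cedar.
At lime: go right to mint.
  Visit mint.
  At mint: go left to tulip.
    Visit tulip.
    At tulip: go left to fir.
      Visit fir.
      At fir: go left to teak.
        Visit teak.
        At teak: go left to bay.
          bay is a leaf — visit bay.
        At teak: no right child.
      At fir: no right child.
    At tulip: go right to kale.
      kale is a leaf — visit kale.
  At mint: go right to elm.
    Visit elm.
    At elm: go left to hop.
      Visit hop.
      At hop: no left child.
      At hop: go right to daisy.
        Visit daisy.
        At daisy: go left to rose.
          rose is a leaf — visit rose.
        At daisy: no right child.
    At elm: go right to sage.
      Visit sage.
      At sage: go left to reed.
        reed is a leaf — visit reed.
      At sage: no right child.
Full pre-order sequence: lime, cedar, mint, tulip, fir, teak, bay, kale, elm, hop, daisy, rose, sage, reed.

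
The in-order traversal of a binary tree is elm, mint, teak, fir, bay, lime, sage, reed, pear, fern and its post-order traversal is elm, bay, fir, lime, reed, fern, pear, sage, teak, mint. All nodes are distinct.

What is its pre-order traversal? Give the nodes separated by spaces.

mint elm teak sage lime fir bay pear reed fern

The last element of post-order is the root; it splits in-order into left and right subtrees.
Root mint: left subtree has 1 node {elm}, right has 8 {teak, fir, bay, lime, sage, reed, pear, fern}.
  Root teak: left subtree has 0 nodes { }, right has 7 {fir, bay, lime, sage, reed, pear, fern}.
    Root sage: left subtree has 3 nodes {fir, bay, lime}, right has 3 {reed, pear, fern}.
      Root lime: left subtree has 2 nodes {fir, bay}, right has 0 { }.
        Root fir: left subtree has 0 nodes { }, right has 1 {bay}.
      Root pear: left subtree has 1 node {reed}, right has 1 {fern}.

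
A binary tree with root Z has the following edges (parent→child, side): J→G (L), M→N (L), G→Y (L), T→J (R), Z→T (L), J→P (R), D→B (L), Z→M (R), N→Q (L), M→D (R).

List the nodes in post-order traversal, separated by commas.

Post-order visits the left subtree, then the right subtree, then the node.
At Z: go left to T.
  At T: no left child.
  At T: go right to J.
    At J: go left to G.
      At G: go left to Y.
        Y is a leaf — visit Y.
      At G: no right child.
      Visit G.
    At J: go right to P.
      P is a leaf — visit P.
    Visit J.
  Visit T.
At Z: go right to M.
  At M: go left to N.
    At N: go left to Q.
      Q is a leaf — visit Q.
    At N: no right child.
    Visit N.
  At M: go right to D.
    At D: go left to B.
      B is a leaf — visit B.
    At D: no right child.
    Visit D.
  Visit M.
Visit Z.

Y, G, P, J, T, Q, N, B, D, M, Z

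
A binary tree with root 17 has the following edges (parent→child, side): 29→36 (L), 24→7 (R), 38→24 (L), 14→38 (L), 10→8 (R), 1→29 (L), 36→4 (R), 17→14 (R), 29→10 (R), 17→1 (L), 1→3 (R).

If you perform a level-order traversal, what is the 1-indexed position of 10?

8

Level-order visits nodes level by level from the root, left to right within each level.
Level 0: 17
Level 1: 1, 14
Level 2: 29, 3, 38
Level 3: 36, 10, 24
Level 4: 4, 8, 7
Full level-order sequence: 17, 1, 14, 29, 3, 38, 36, 10, 24, 4, 8, 7.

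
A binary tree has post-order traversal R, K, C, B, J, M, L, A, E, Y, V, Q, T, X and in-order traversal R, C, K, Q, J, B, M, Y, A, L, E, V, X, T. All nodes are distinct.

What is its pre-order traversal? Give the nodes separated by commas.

X, Q, C, R, K, V, Y, M, J, B, E, A, L, T

The last element of post-order is the root; it splits in-order into left and right subtrees.
Root X: left subtree has 12 nodes {R, C, K, Q, J, B, M, Y, A, L, E, V}, right has 1 {T}.
  Root Q: left subtree has 3 nodes {R, C, K}, right has 8 {J, B, M, Y, A, L, E, V}.
    Root C: left subtree has 1 node {R}, right has 1 {K}.
    Root V: left subtree has 7 nodes {J, B, M, Y, A, L, E}, right has 0 { }.
      Root Y: left subtree has 3 nodes {J, B, M}, right has 3 {A, L, E}.
        Root M: left subtree has 2 nodes {J, B}, right has 0 { }.
          Root J: left subtree has 0 nodes { }, right has 1 {B}.
        Root E: left subtree has 2 nodes {A, L}, right has 0 { }.
          Root A: left subtree has 0 nodes { }, right has 1 {L}.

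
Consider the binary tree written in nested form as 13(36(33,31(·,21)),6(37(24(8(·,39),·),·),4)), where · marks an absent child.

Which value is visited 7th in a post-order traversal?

24

Post-order visits the left subtree, then the right subtree, then the node.
At 13: go left to 36.
  At 36: go left to 33.
    33 is a leaf — visit 33.
  At 36: go right to 31.
    At 31: no left child.
    At 31: go right to 21.
      21 is a leaf — visit 21.
    Visit 31.
  Visit 36.
At 13: go right to 6.
  At 6: go left to 37.
    At 37: go left to 24.
      At 24: go left to 8.
        At 8: no left child.
        At 8: go right to 39.
          39 is a leaf — visit 39.
        Visit 8.
      At 24: no right child.
      Visit 24.
    At 37: no right child.
    Visit 37.
  At 6: go right to 4.
    4 is a leaf — visit 4.
  Visit 6.
Visit 13.
Full post-order sequence: 33, 21, 31, 36, 39, 8, 24, 37, 4, 6, 13.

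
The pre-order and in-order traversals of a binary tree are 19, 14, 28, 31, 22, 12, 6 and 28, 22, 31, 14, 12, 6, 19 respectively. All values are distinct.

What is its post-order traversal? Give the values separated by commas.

22, 31, 28, 6, 12, 14, 19

The first element of pre-order is the root; it splits in-order into left and right subtrees.
Root 19: left subtree has 6 nodes {28, 22, 31, 14, 12, 6}, right has 0 { }.
  Root 14: left subtree has 3 nodes {28, 22, 31}, right has 2 {12, 6}.
    Root 28: left subtree has 0 nodes { }, right has 2 {22, 31}.
      Root 31: left subtree has 1 node {22}, right has 0 { }.
    Root 12: left subtree has 0 nodes { }, right has 1 {6}.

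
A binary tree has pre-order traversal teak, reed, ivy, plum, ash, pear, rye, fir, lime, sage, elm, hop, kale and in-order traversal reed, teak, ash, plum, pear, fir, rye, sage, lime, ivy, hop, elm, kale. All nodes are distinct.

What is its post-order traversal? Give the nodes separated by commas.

reed, ash, fir, sage, lime, rye, pear, plum, hop, kale, elm, ivy, teak

The first element of pre-order is the root; it splits in-order into left and right subtrees.
Root teak: left subtree has 1 node {reed}, right has 11 {ash, plum, pear, fir, rye, sage, lime, ivy, hop, elm, kale}.
  Root ivy: left subtree has 7 nodes {ash, plum, pear, fir, rye, sage, lime}, right has 3 {hop, elm, kale}.
    Root plum: left subtree has 1 node {ash}, right has 5 {pear, fir, rye, sage, lime}.
      Root pear: left subtree has 0 nodes { }, right has 4 {fir, rye, sage, lime}.
        Root rye: left subtree has 1 node {fir}, right has 2 {sage, lime}.
          Root lime: left subtree has 1 node {sage}, right has 0 { }.
    Root elm: left subtree has 1 node {hop}, right has 1 {kale}.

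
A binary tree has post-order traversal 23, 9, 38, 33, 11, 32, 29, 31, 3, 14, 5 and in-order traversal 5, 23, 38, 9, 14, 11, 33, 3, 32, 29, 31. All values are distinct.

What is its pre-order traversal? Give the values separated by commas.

5, 14, 38, 23, 9, 3, 11, 33, 31, 29, 32

The last element of post-order is the root; it splits in-order into left and right subtrees.
Root 5: left subtree has 0 nodes { }, right has 10 {23, 38, 9, 14, 11, 33, 3, 32, 29, 31}.
  Root 14: left subtree has 3 nodes {23, 38, 9}, right has 6 {11, 33, 3, 32, 29, 31}.
    Root 38: left subtree has 1 node {23}, right has 1 {9}.
    Root 3: left subtree has 2 nodes {11, 33}, right has 3 {32, 29, 31}.
      Root 11: left subtree has 0 nodes { }, right has 1 {33}.
      Root 31: left subtree has 2 nodes {32, 29}, right has 0 { }.
        Root 29: left subtree has 1 node {32}, right has 0 { }.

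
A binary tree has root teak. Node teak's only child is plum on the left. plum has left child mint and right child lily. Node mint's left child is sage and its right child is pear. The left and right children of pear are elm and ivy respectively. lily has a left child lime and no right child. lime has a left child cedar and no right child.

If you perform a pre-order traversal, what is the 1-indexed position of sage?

4

Pre-order visits the node, then its left subtree, then its right subtree.
Visit teak.
At teak: go left to plum.
  Visit plum.
  At plum: go left to mint.
    Visit mint.
    At mint: go left to sage.
      sage is a leaf — visit sage.
    At mint: go right to pear.
      Visit pear.
      At pear: go left to elm.
        elm is a leaf — visit elm.
      At pear: go right to ivy.
        ivy is a leaf — visit ivy.
  At plum: go right to lily.
    Visit lily.
    At lily: go left to lime.
      Visit lime.
      At lime: go left to cedar.
        cedar is a leaf — visit cedar.
      At lime: no right child.
    At lily: no right child.
At teak: no right child.
Full pre-order sequence: teak, plum, mint, sage, pear, elm, ivy, lily, lime, cedar.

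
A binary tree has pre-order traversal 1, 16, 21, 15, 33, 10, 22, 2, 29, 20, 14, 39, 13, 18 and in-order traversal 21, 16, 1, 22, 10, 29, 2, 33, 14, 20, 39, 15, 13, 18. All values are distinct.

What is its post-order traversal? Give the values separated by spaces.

The first element of pre-order is the root; it splits in-order into left and right subtrees.
Root 1: left subtree has 2 nodes {21, 16}, right has 11 {22, 10, 29, 2, 33, 14, 20, 39, 15, 13, 18}.
  Root 16: left subtree has 1 node {21}, right has 0 { }.
  Root 15: left subtree has 8 nodes {22, 10, 29, 2, 33, 14, 20, 39}, right has 2 {13, 18}.
    Root 33: left subtree has 4 nodes {22, 10, 29, 2}, right has 3 {14, 20, 39}.
      Root 10: left subtree has 1 node {22}, right has 2 {29, 2}.
        Root 2: left subtree has 1 node {29}, right has 0 { }.
      Root 20: left subtree has 1 node {14}, right has 1 {39}.
    Root 13: left subtree has 0 nodes { }, right has 1 {18}.

21 16 22 29 2 10 14 39 20 33 18 13 15 1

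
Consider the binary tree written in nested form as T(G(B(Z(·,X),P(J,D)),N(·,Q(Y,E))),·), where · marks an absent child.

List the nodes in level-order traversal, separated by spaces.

T G B N Z P Q X J D Y E

Level-order visits nodes level by level from the root, left to right within each level.
Level 0: T
Level 1: G
Level 2: B, N
Level 3: Z, P, Q
Level 4: X, J, D, Y, E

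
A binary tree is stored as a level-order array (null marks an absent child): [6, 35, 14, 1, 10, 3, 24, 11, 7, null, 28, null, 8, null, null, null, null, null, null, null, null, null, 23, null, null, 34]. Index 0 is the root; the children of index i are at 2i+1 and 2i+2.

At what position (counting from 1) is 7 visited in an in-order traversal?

In-order visits the left subtree, then the node, then the right subtree.
At 6: go left to 35.
  At 35: go left to 1.
    At 1: go left to 11.
      11 is a leaf — visit 11.
    Visit 1.
    At 1: go right to 7.
      7 is a leaf — visit 7.
  Visit 35.
  At 35: go right to 10.
    At 10: no left child.
    Visit 10.
    At 10: go right to 28.
      At 28: no left child.
      Visit 28.
      At 28: go right to 23.
        23 is a leaf — visit 23.
Visit 6.
At 6: go right to 14.
  At 14: go left to 3.
    At 3: no left child.
    Visit 3.
    At 3: go right to 8.
      At 8: go left to 34.
        34 is a leaf — visit 34.
      Visit 8.
      At 8: no right child.
  Visit 14.
  At 14: go right to 24.
    24 is a leaf — visit 24.
Full in-order sequence: 11, 1, 7, 35, 10, 28, 23, 6, 3, 34, 8, 14, 24.

3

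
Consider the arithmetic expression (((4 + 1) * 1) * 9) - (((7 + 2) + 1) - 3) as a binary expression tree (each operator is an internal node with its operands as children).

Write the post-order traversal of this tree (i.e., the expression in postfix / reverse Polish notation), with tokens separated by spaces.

4 1 + 1 * 9 * 7 2 + 1 + 3 - -

Post-order on an expression tree gives postfix notation: for each operator, emit left operand, right operand, then the operator.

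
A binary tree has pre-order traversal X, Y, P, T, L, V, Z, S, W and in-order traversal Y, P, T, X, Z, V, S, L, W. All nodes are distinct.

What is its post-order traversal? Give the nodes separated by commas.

The first element of pre-order is the root; it splits in-order into left and right subtrees.
Root X: left subtree has 3 nodes {Y, P, T}, right has 5 {Z, V, S, L, W}.
  Root Y: left subtree has 0 nodes { }, right has 2 {P, T}.
    Root P: left subtree has 0 nodes { }, right has 1 {T}.
  Root L: left subtree has 3 nodes {Z, V, S}, right has 1 {W}.
    Root V: left subtree has 1 node {Z}, right has 1 {S}.

T, P, Y, Z, S, V, W, L, X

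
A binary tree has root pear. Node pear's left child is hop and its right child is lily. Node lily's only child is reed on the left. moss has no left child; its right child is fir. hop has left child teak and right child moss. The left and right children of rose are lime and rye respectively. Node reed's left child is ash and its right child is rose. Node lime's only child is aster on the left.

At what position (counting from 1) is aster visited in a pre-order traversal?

Pre-order visits the node, then its left subtree, then its right subtree.
Visit pear.
At pear: go left to hop.
  Visit hop.
  At hop: go left to teak.
    teak is a leaf — visit teak.
  At hop: go right to moss.
    Visit moss.
    At moss: no left child.
    At moss: go right to fir.
      fir is a leaf — visit fir.
At pear: go right to lily.
  Visit lily.
  At lily: go left to reed.
    Visit reed.
    At reed: go left to ash.
      ash is a leaf — visit ash.
    At reed: go right to rose.
      Visit rose.
      At rose: go left to lime.
        Visit lime.
        At lime: go left to aster.
          aster is a leaf — visit aster.
        At lime: no right child.
      At rose: go right to rye.
        rye is a leaf — visit rye.
  At lily: no right child.
Full pre-order sequence: pear, hop, teak, moss, fir, lily, reed, ash, rose, lime, aster, rye.

11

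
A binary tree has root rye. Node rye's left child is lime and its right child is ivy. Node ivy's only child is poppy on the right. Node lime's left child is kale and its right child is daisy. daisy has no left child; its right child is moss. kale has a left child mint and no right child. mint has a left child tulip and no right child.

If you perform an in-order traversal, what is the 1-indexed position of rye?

7

In-order visits the left subtree, then the node, then the right subtree.
At rye: go left to lime.
  At lime: go left to kale.
    At kale: go left to mint.
      At mint: go left to tulip.
        tulip is a leaf — visit tulip.
      Visit mint.
      At mint: no right child.
    Visit kale.
    At kale: no right child.
  Visit lime.
  At lime: go right to daisy.
    At daisy: no left child.
    Visit daisy.
    At daisy: go right to moss.
      moss is a leaf — visit moss.
Visit rye.
At rye: go right to ivy.
  At ivy: no left child.
  Visit ivy.
  At ivy: go right to poppy.
    poppy is a leaf — visit poppy.
Full in-order sequence: tulip, mint, kale, lime, daisy, moss, rye, ivy, poppy.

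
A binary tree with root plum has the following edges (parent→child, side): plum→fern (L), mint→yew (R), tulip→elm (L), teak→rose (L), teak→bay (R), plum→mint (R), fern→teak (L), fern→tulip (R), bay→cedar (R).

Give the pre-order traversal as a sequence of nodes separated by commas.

Pre-order visits the node, then its left subtree, then its right subtree.
Visit plum.
At plum: go left to fern.
  Visit fern.
  At fern: go left to teak.
    Visit teak.
    At teak: go left to rose.
      rose is a leaf — visit rose.
    At teak: go right to bay.
      Visit bay.
      At bay: no left child.
      At bay: go right to cedar.
        cedar is a leaf — visit cedar.
  At fern: go right to tulip.
    Visit tulip.
    At tulip: go left to elm.
      elm is a leaf — visit elm.
    At tulip: no right child.
At plum: go right to mint.
  Visit mint.
  At mint: no left child.
  At mint: go right to yew.
    yew is a leaf — visit yew.

plum, fern, teak, rose, bay, cedar, tulip, elm, mint, yew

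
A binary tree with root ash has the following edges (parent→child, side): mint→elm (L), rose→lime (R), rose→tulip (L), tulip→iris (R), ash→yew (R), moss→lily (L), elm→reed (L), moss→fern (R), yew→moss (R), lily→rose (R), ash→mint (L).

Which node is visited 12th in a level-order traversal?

iris

Level-order visits nodes level by level from the root, left to right within each level.
Level 0: ash
Level 1: mint, yew
Level 2: elm, moss
Level 3: reed, lily, fern
Level 4: rose
Level 5: tulip, lime
Level 6: iris
Full level-order sequence: ash, mint, yew, elm, moss, reed, lily, fern, rose, tulip, lime, iris.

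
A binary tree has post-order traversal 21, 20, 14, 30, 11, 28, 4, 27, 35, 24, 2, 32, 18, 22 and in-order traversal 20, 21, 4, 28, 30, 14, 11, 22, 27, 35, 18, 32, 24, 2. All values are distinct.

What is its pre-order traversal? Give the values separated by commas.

22, 4, 20, 21, 28, 11, 30, 14, 18, 35, 27, 32, 2, 24

The last element of post-order is the root; it splits in-order into left and right subtrees.
Root 22: left subtree has 7 nodes {20, 21, 4, 28, 30, 14, 11}, right has 6 {27, 35, 18, 32, 24, 2}.
  Root 4: left subtree has 2 nodes {20, 21}, right has 4 {28, 30, 14, 11}.
    Root 20: left subtree has 0 nodes { }, right has 1 {21}.
    Root 28: left subtree has 0 nodes { }, right has 3 {30, 14, 11}.
      Root 11: left subtree has 2 nodes {30, 14}, right has 0 { }.
        Root 30: left subtree has 0 nodes { }, right has 1 {14}.
  Root 18: left subtree has 2 nodes {27, 35}, right has 3 {32, 24, 2}.
    Root 35: left subtree has 1 node {27}, right has 0 { }.
    Root 32: left subtree has 0 nodes { }, right has 2 {24, 2}.
      Root 2: left subtree has 1 node {24}, right has 0 { }.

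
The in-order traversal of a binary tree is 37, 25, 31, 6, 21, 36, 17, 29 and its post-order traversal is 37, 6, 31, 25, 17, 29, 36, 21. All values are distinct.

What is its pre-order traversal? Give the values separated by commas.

21, 25, 37, 31, 6, 36, 29, 17

The last element of post-order is the root; it splits in-order into left and right subtrees.
Root 21: left subtree has 4 nodes {37, 25, 31, 6}, right has 3 {36, 17, 29}.
  Root 25: left subtree has 1 node {37}, right has 2 {31, 6}.
    Root 31: left subtree has 0 nodes { }, right has 1 {6}.
  Root 36: left subtree has 0 nodes { }, right has 2 {17, 29}.
    Root 29: left subtree has 1 node {17}, right has 0 { }.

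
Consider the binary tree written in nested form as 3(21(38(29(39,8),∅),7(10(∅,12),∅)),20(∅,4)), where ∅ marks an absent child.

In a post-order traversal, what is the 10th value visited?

Post-order visits the left subtree, then the right subtree, then the node.
At 3: go left to 21.
  At 21: go left to 38.
    At 38: go left to 29.
      At 29: go left to 39.
        39 is a leaf — visit 39.
      At 29: go right to 8.
        8 is a leaf — visit 8.
      Visit 29.
    At 38: no right child.
    Visit 38.
  At 21: go right to 7.
    At 7: go left to 10.
      At 10: no left child.
      At 10: go right to 12.
        12 is a leaf — visit 12.
      Visit 10.
    At 7: no right child.
    Visit 7.
  Visit 21.
At 3: go right to 20.
  At 20: no left child.
  At 20: go right to 4.
    4 is a leaf — visit 4.
  Visit 20.
Visit 3.
Full post-order sequence: 39, 8, 29, 38, 12, 10, 7, 21, 4, 20, 3.

20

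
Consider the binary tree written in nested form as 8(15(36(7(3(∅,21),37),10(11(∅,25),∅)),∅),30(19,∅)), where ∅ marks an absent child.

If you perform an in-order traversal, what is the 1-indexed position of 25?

7

In-order visits the left subtree, then the node, then the right subtree.
At 8: go left to 15.
  At 15: go left to 36.
    At 36: go left to 7.
      At 7: go left to 3.
        At 3: no left child.
        Visit 3.
        At 3: go right to 21.
          21 is a leaf — visit 21.
      Visit 7.
      At 7: go right to 37.
        37 is a leaf — visit 37.
    Visit 36.
    At 36: go right to 10.
      At 10: go left to 11.
        At 11: no left child.
        Visit 11.
        At 11: go right to 25.
          25 is a leaf — visit 25.
      Visit 10.
      At 10: no right child.
  Visit 15.
  At 15: no right child.
Visit 8.
At 8: go right to 30.
  At 30: go left to 19.
    19 is a leaf — visit 19.
  Visit 30.
  At 30: no right child.
Full in-order sequence: 3, 21, 7, 37, 36, 11, 25, 10, 15, 8, 19, 30.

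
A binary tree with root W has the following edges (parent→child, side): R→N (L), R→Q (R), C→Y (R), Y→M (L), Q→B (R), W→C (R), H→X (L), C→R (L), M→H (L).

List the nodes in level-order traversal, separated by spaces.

W C R Y N Q M B H X

Level-order visits nodes level by level from the root, left to right within each level.
Level 0: W
Level 1: C
Level 2: R, Y
Level 3: N, Q, M
Level 4: B, H
Level 5: X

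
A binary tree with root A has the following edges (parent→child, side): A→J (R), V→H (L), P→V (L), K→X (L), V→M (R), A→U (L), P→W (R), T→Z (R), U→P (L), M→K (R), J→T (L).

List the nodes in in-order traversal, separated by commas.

In-order visits the left subtree, then the node, then the right subtree.
At A: go left to U.
  At U: go left to P.
    At P: go left to V.
      At V: go left to H.
        H is a leaf — visit H.
      Visit V.
      At V: go right to M.
        At M: no left child.
        Visit M.
        At M: go right to K.
          At K: go left to X.
            X is a leaf — visit X.
          Visit K.
          At K: no right child.
    Visit P.
    At P: go right to W.
      W is a leaf — visit W.
  Visit U.
  At U: no right child.
Visit A.
At A: go right to J.
  At J: go left to T.
    At T: no left child.
    Visit T.
    At T: go right to Z.
      Z is a leaf — visit Z.
  Visit J.
  At J: no right child.

H, V, M, X, K, P, W, U, A, T, Z, J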